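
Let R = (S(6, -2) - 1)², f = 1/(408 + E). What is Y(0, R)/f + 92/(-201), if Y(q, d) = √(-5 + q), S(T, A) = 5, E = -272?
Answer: -92/201 + 136*I*√5 ≈ -0.45771 + 304.11*I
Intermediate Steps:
f = 1/136 (f = 1/(408 - 272) = 1/136 ≈ 0.0073529)
R = 16 (R = (5 - 1)² = 4² = 16)
Y(0, R)/f + 92/(-201) = √(-5 + 0)/(1/136) + 92/(-201) = √(-5)*136 + 92*(-1/201) = (I*√5)*136 - 92/201 = 136*I*√5 - 92/201 = -92/201 + 136*I*√5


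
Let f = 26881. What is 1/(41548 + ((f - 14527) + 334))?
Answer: 1/54236 ≈ 1.8438e-5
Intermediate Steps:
1/(41548 + ((f - 14527) + 334)) = 1/(41548 + ((26881 - 14527) + 334)) = 1/(41548 + (12354 + 334)) = 1/(41548 + 12688) = 1/54236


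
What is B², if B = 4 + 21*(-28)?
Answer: 341056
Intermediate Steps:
B = -584 (B = 4 - 588 = -584)
B² = (-584)² = 341056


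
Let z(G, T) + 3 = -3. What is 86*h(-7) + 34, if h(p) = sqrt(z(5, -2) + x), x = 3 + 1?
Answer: 34 + 86*I*sqrt(2) ≈ 34.0 + 121.62*I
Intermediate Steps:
z(G, T) = -6 (z(G, T) = -3 - 3 = -6)
x = 4
h(p) = I*sqrt(2) (h(p) = sqrt(-6 + 4) = sqrt(-2) = I*sqrt(2))
86*h(-7) + 34 = 86*(I*sqrt(2)) + 34 = 86*I*sqrt(2) + 34 = 34 + 86*I*sqrt(2)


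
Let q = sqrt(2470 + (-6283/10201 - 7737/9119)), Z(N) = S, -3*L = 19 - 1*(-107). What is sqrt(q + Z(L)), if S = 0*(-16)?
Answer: sqrt(202)*9119**(3/4)*57407597529**(1/4)/921019 ≈ 7.0487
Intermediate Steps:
L = -42 (L = -(19 - 1*(-107))/3 = -(19 + 107)/3 = -1/3*126 = -42)
S = 0
Z(N) = 0
q = 2*sqrt(523499881866951)/921019 (q = sqrt(2470 + (-6283*1/10201 - 7737*1/9119)) = sqrt(2470 + (-6283/10201 - 7737/9119)) = sqrt(2470 - 136219814/93022919) = sqrt(229630390116/93022919) = 2*sqrt(523499881866951)/921019 ≈ 49.684)
sqrt(q + Z(L)) = sqrt(2*sqrt(523499881866951)/921019 + 0) = sqrt(2*sqrt(523499881866951)/921019) = 921019**(3/4)*5798167350429**(1/4)*(9119*sqrt(202))/848275998361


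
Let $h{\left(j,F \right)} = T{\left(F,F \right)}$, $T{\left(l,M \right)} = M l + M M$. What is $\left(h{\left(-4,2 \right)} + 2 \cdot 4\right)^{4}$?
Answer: $65536$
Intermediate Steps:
$T{\left(l,M \right)} = M^{2} + M l$ ($T{\left(l,M \right)} = M l + M^{2} = M^{2} + M l$)
$h{\left(j,F \right)} = 2 F^{2}$ ($h{\left(j,F \right)} = F \left(F + F\right) = F 2 F = 2 F^{2}$)
$\left(h{\left(-4,2 \right)} + 2 \cdot 4\right)^{4} = \left(2 \cdot 2^{2} + 2 \cdot 4\right)^{4} = \left(2 \cdot 4 + 8\right)^{4} = \left(8 + 8\right)^{4} = 16^{4} = 65536$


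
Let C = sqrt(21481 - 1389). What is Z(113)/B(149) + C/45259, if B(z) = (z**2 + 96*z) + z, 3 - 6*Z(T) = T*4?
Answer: -449/219924 + 2*sqrt(5023)/45259 ≈ 0.0010903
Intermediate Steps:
C = 2*sqrt(5023) (C = sqrt(20092) = 2*sqrt(5023) ≈ 141.75)
Z(T) = 1/2 - 2*T/3 (Z(T) = 1/2 - T*4/6 = 1/2 - 2*T/3)
B(z) = z**2 + 97*z
Z(113)/B(149) + C/45259 = (1/2 - 2/3*113)/((149*(97 + 149))) + (2*sqrt(5023))/45259 = (1/2 - 226/3)/((149*246)) + (2*sqrt(5023))*(1/45259) = -449/6/36654 + 2*sqrt(5023)/45259 = -449/6*1/36654 + 2*sqrt(5023)/45259 = -449/219924 + 2*sqrt(5023)/45259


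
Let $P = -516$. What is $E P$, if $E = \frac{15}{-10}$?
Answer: $774$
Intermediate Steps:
$E = - \frac{3}{2}$ ($E = 15 \left(- \frac{1}{10}\right) = - \frac{3}{2} \approx -1.5$)
$E P = \left(- \frac{3}{2}\right) \left(-516\right) = 774$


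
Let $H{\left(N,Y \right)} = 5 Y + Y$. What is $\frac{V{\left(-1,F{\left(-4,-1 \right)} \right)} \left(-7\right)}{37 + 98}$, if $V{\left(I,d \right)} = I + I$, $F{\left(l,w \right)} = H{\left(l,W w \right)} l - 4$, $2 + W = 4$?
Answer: $\frac{14}{135} \approx 0.1037$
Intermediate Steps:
$W = 2$ ($W = -2 + 4 = 2$)
$H{\left(N,Y \right)} = 6 Y$
$F{\left(l,w \right)} = -4 + 12 l w$ ($F{\left(l,w \right)} = 6 \cdot 2 w l - 4 = 12 w l - 4 = 12 l w - 4 = -4 + 12 l w$)
$V{\left(I,d \right)} = 2 I$
$\frac{V{\left(-1,F{\left(-4,-1 \right)} \right)} \left(-7\right)}{37 + 98} = \frac{2 \left(-1\right) \left(-7\right)}{37 + 98} = \frac{\left(-2\right) \left(-7\right)}{135} = 14 \cdot \frac{1}{135} = \frac{14}{135}$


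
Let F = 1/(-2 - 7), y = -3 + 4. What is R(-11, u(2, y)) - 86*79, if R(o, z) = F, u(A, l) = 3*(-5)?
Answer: -61147/9 ≈ -6794.1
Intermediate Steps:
y = 1
u(A, l) = -15
F = -1/9 (F = 1/(-9) = -1/9 ≈ -0.11111)
R(o, z) = -1/9
R(-11, u(2, y)) - 86*79 = -1/9 - 86*79 = -1/9 - 6794 = -61147/9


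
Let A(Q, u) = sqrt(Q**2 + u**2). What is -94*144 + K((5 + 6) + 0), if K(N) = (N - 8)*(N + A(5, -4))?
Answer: -13503 + 3*sqrt(41) ≈ -13484.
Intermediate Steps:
K(N) = (-8 + N)*(N + sqrt(41)) (K(N) = (N - 8)*(N + sqrt(5**2 + (-4)**2)) = (-8 + N)*(N + sqrt(25 + 16)) = (-8 + N)*(N + sqrt(41)))
-94*144 + K((5 + 6) + 0) = -94*144 + (((5 + 6) + 0)**2 - 8*((5 + 6) + 0) - 8*sqrt(41) + ((5 + 6) + 0)*sqrt(41)) = -13536 + ((11 + 0)**2 - 8*(11 + 0) - 8*sqrt(41) + (11 + 0)*sqrt(41)) = -13536 + (11**2 - 8*11 - 8*sqrt(41) + 11*sqrt(41)) = -13536 + (121 - 88 - 8*sqrt(41) + 11*sqrt(41)) = -13536 + (33 + 3*sqrt(41)) = -13503 + 3*sqrt(41)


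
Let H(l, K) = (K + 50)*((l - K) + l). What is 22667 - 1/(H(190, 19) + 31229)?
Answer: 1272480045/56138 ≈ 22667.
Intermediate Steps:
H(l, K) = (50 + K)*(-K + 2*l)
22667 - 1/(H(190, 19) + 31229) = 22667 - 1/((-1*19² - 50*19 + 100*190 + 2*19*190) + 31229) = 22667 - 1/((-1*361 - 950 + 19000 + 7220) + 31229) = 22667 - 1/((-361 - 950 + 19000 + 7220) + 31229) = 22667 - 1/(24909 + 31229) = 22667 - 1/56138 = 1272480045/56138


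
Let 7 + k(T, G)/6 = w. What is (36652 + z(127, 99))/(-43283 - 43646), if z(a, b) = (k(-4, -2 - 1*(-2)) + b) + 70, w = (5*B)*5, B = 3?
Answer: -37229/86929 ≈ -0.42827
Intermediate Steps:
w = 75 (w = (5*3)*5 = 15*5 = 75)
k(T, G) = 408 (k(T, G) = -42 + 6*75 = -42 + 450 = 408)
z(a, b) = 478 + b (z(a, b) = (408 + b) + 70 = 478 + b)
(36652 + z(127, 99))/(-43283 - 43646) = (36652 + (478 + 99))/(-43283 - 43646) = (36652 + 577)/(-86929) = 37229*(-1/86929) = -37229/86929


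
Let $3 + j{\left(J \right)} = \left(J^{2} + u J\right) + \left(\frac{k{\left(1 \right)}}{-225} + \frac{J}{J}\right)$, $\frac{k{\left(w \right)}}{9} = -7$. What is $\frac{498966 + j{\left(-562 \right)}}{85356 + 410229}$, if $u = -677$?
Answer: $\frac{29882057}{12389625} \approx 2.4119$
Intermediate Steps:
$k{\left(w \right)} = -63$ ($k{\left(w \right)} = 9 \left(-7\right) = -63$)
$j{\left(J \right)} = - \frac{43}{25} + J^{2} - 677 J$ ($j{\left(J \right)} = -3 + \left(\left(J^{2} - 677 J\right) + \left(- \frac{63}{-225} + \frac{J}{J}\right)\right) = -3 + \left(\left(J^{2} - 677 J\right) + \left(\left(-63\right) \left(- \frac{1}{225}\right) + 1\right)\right) = -3 + \left(\left(J^{2} - 677 J\right) + \left(\frac{7}{25} + 1\right)\right) = -3 + \left(\left(J^{2} - 677 J\right) + \frac{32}{25}\right) = -3 + \left(\frac{32}{25} + J^{2} - 677 J\right) = - \frac{43}{25} + J^{2} - 677 J$)
$\frac{498966 + j{\left(-562 \right)}}{85356 + 410229} = \frac{498966 - \left(- \frac{9511807}{25} - 315844\right)}{85356 + 410229} = \frac{498966 + \left(- \frac{43}{25} + 315844 + 380474\right)}{495585} = \left(498966 + \frac{17407907}{25}\right) \frac{1}{495585} = \frac{29882057}{25} \cdot \frac{1}{495585} = \frac{29882057}{12389625}$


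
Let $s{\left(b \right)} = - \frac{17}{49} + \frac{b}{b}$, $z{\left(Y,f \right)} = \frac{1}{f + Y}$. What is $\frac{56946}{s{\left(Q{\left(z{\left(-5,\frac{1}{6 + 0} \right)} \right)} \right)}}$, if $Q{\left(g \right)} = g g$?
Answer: $\frac{1395177}{16} \approx 87199.0$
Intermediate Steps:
$z{\left(Y,f \right)} = \frac{1}{Y + f}$
$Q{\left(g \right)} = g^{2}$
$s{\left(b \right)} = \frac{32}{49}$ ($s{\left(b \right)} = \left(-17\right) \frac{1}{49} + 1 = - \frac{17}{49} + 1 = \frac{32}{49}$)
$\frac{56946}{s{\left(Q{\left(z{\left(-5,\frac{1}{6 + 0} \right)} \right)} \right)}} = \frac{56946}{\frac{32}{49}} = 56946 \cdot \frac{49}{32} = \frac{1395177}{16}$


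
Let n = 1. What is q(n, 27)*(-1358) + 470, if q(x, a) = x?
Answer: -888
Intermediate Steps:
q(n, 27)*(-1358) + 470 = 1*(-1358) + 470 = -1358 + 470 = -888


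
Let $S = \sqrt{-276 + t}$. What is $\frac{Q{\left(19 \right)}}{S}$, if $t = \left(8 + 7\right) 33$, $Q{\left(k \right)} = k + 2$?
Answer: $\frac{7 \sqrt{219}}{73} \approx 1.419$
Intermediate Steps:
$Q{\left(k \right)} = 2 + k$
$t = 495$ ($t = 15 \cdot 33 = 495$)
$S = \sqrt{219}$ ($S = \sqrt{-276 + 495} = \sqrt{219} \approx 14.799$)
$\frac{Q{\left(19 \right)}}{S} = \frac{2 + 19}{\sqrt{219}} = 21 \frac{\sqrt{219}}{219} = \frac{7 \sqrt{219}}{73}$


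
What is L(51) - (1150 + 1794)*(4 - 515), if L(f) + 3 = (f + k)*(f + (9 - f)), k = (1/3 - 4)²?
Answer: 1504961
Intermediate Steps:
k = 121/9 (k = (⅓ - 4)² = (-11/3)² = 121/9 ≈ 13.444)
L(f) = 118 + 9*f (L(f) = -3 + (f + 121/9)*(f + (9 - f)) = -3 + (121/9 + f)*9 = -3 + (121 + 9*f) = 118 + 9*f)
L(51) - (1150 + 1794)*(4 - 515) = (118 + 9*51) - (1150 + 1794)*(4 - 515) = (118 + 459) - 2944*(-511) = 577 - 1*(-1504384) = 577 + 1504384 = 1504961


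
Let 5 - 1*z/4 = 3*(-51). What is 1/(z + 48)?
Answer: 1/680 ≈ 0.0014706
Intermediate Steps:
z = 632 (z = 20 - 12*(-51) = 20 - 4*(-153) = 20 + 612 = 632)
1/(z + 48) = 1/(632 + 48) = 1/680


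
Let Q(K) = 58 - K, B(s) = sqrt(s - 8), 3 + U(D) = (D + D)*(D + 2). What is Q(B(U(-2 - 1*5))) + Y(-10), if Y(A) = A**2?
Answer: 158 - sqrt(59) ≈ 150.32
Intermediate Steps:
U(D) = -3 + 2*D*(2 + D) (U(D) = -3 + (D + D)*(D + 2) = -3 + (2*D)*(2 + D) = -3 + 2*D*(2 + D))
B(s) = sqrt(-8 + s)
Q(B(U(-2 - 1*5))) + Y(-10) = (58 - sqrt(-8 + (-3 + 2*(-2 - 1*5)**2 + 4*(-2 - 1*5)))) + (-10)**2 = (58 - sqrt(-8 + (-3 + 2*(-2 - 5)**2 + 4*(-2 - 5)))) + 100 = (58 - sqrt(-8 + (-3 + 2*(-7)**2 + 4*(-7)))) + 100 = (58 - sqrt(-8 + (-3 + 2*49 - 28))) + 100 = (58 - sqrt(-8 + (-3 + 98 - 28))) + 100 = (58 - sqrt(-8 + 67)) + 100 = (58 - sqrt(59)) + 100 = 158 - sqrt(59)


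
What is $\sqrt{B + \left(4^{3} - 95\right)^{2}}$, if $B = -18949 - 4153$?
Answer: $i \sqrt{22141} \approx 148.8 i$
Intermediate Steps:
$B = -23102$
$\sqrt{B + \left(4^{3} - 95\right)^{2}} = \sqrt{-23102 + \left(4^{3} - 95\right)^{2}} = \sqrt{-23102 + \left(64 - 95\right)^{2}} = \sqrt{-23102 + \left(-31\right)^{2}} = \sqrt{-23102 + 961} = \sqrt{-22141} = i \sqrt{22141}$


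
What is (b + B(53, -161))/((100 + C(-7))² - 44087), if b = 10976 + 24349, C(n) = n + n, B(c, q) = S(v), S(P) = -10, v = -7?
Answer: -35315/36691 ≈ -0.96250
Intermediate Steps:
B(c, q) = -10
C(n) = 2*n
b = 35325
(b + B(53, -161))/((100 + C(-7))² - 44087) = (35325 - 10)/((100 + 2*(-7))² - 44087) = 35315/((100 - 14)² - 44087) = 35315/(86² - 44087) = 35315/(7396 - 44087) = 35315/(-36691) = 35315*(-1/36691) = -35315/36691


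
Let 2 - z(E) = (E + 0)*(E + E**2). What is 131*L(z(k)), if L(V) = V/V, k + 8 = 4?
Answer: 131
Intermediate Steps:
k = -4 (k = -8 + 4 = -4)
z(E) = 2 - E*(E + E**2) (z(E) = 2 - (E + 0)*(E + E**2) = 2 - E*(E + E**2))
L(V) = 1
131*L(z(k)) = 131*1 = 131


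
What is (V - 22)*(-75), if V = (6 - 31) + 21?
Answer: 1950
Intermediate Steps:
V = -4 (V = -25 + 21 = -4)
(V - 22)*(-75) = (-4 - 22)*(-75) = -26*(-75) = 1950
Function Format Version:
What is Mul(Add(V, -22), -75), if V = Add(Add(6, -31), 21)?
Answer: 1950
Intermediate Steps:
V = -4 (V = Add(-25, 21) = -4)
Mul(Add(V, -22), -75) = Mul(Add(-4, -22), -75) = Mul(-26, -75) = 1950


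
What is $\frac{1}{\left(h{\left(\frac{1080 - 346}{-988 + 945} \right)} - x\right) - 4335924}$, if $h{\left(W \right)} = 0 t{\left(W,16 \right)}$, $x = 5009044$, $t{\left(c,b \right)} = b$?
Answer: $- \frac{1}{9344968} \approx -1.0701 \cdot 10^{-7}$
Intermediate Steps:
$h{\left(W \right)} = 0$ ($h{\left(W \right)} = 0 \cdot 16 = 0$)
$\frac{1}{\left(h{\left(\frac{1080 - 346}{-988 + 945} \right)} - x\right) - 4335924} = \frac{1}{\left(0 - 5009044\right) - 4335924} = \frac{1}{-5009044 - 4335924} = \frac{1}{-9344968} = - \frac{1}{9344968}$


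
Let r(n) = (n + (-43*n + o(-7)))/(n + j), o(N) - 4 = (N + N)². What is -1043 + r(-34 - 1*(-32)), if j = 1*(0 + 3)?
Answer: -759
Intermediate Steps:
j = 3 (j = 1*3 = 3)
o(N) = 4 + 4*N² (o(N) = 4 + (N + N)² = 4 + (2*N)² = 4 + 4*N²)
r(n) = (200 - 42*n)/(3 + n) (r(n) = (n + (-43*n + (4 + 4*(-7)²)))/(n + 3) = (n + (-43*n + (4 + 4*49)))/(3 + n) = (n + (-43*n + (4 + 196)))/(3 + n) = (n + (-43*n + 200))/(3 + n) = (n + (200 - 43*n))/(3 + n) = (200 - 42*n)/(3 + n))
-1043 + r(-34 - 1*(-32)) = -1043 + 2*(100 - 21*(-34 - 1*(-32)))/(3 + (-34 - 1*(-32))) = -1043 + 2*(100 - 21*(-34 + 32))/(3 + (-34 + 32)) = -1043 + 2*(100 - 21*(-2))/(3 - 2) = -1043 + 2*(100 + 42)/1 = -1043 + 2*1*142 = -1043 + 284 = -759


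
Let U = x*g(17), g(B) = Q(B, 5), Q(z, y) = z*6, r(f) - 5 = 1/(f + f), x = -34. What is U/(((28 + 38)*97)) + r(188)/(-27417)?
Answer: -104569979/192973352 ≈ -0.54189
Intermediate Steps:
r(f) = 5 + 1/(2*f) (r(f) = 5 + 1/(f + f) = 5 + 1/(2*f))
Q(z, y) = 6*z
g(B) = 6*B
U = -3468 (U = -204*17 = -34*102 = -3468)
U/(((28 + 38)*97)) + r(188)/(-27417) = -3468*1/(97*(28 + 38)) + (5 + (1/2)/188)/(-27417) = -3468/(66*97) + (5 + (1/2)*(1/188))*(-1/27417) = -3468/6402 + (5 + 1/376)*(-1/27417) = -3468*1/6402 + (1881/376)*(-1/27417) = -578/1067 - 33/180856 = -104569979/192973352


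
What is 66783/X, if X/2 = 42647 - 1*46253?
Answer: -22261/2404 ≈ -9.2600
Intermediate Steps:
X = -7212 (X = 2*(42647 - 1*46253) = 2*(42647 - 46253) = 2*(-3606) = -7212)
66783/X = 66783/(-7212) = 66783*(-1/7212) = -22261/2404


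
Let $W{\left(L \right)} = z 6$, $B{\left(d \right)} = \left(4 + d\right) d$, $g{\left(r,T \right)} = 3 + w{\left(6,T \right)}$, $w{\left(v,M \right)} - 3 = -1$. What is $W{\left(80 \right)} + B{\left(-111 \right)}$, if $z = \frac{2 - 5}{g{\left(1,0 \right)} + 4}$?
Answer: $11875$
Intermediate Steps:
$w{\left(v,M \right)} = 2$ ($w{\left(v,M \right)} = 3 - 1 = 2$)
$g{\left(r,T \right)} = 5$ ($g{\left(r,T \right)} = 3 + 2 = 5$)
$z = - \frac{1}{3}$ ($z = \frac{2 - 5}{5 + 4} = - \frac{3}{9} = \left(-3\right) \frac{1}{9} = - \frac{1}{3} \approx -0.33333$)
$B{\left(d \right)} = d \left(4 + d\right)$
$W{\left(L \right)} = -2$ ($W{\left(L \right)} = \left(- \frac{1}{3}\right) 6 = -2$)
$W{\left(80 \right)} + B{\left(-111 \right)} = -2 - 111 \left(4 - 111\right) = -2 - -11877 = -2 + 11877 = 11875$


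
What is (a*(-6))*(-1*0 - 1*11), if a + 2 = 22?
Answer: 1320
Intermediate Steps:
a = 20 (a = -2 + 22 = 20)
(a*(-6))*(-1*0 - 1*11) = (20*(-6))*(-1*0 - 1*11) = -120*(0 - 11) = -120*(-11) = 1320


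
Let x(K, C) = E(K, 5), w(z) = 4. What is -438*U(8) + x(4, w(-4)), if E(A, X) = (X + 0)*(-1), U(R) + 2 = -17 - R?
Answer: 11821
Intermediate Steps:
U(R) = -19 - R (U(R) = -2 + (-17 - R) = -19 - R)
E(A, X) = -X (E(A, X) = X*(-1) = -X)
x(K, C) = -5 (x(K, C) = -1*5 = -5)
-438*U(8) + x(4, w(-4)) = -438*(-19 - 1*8) - 5 = -438*(-19 - 8) - 5 = -438*(-27) - 5 = 11826 - 5 = 11821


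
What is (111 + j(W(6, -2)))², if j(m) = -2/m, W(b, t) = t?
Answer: 12544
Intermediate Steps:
(111 + j(W(6, -2)))² = (111 - 2/(-2))² = (111 - 2*(-½))² = (111 + 1)² = 112² = 12544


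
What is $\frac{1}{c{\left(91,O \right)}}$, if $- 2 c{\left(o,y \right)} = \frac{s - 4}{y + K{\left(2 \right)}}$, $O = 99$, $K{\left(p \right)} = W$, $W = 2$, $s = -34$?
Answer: $\frac{101}{19} \approx 5.3158$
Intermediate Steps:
$K{\left(p \right)} = 2$
$c{\left(o,y \right)} = \frac{19}{2 + y}$ ($c{\left(o,y \right)} = - \frac{\left(-34 - 4\right) \frac{1}{y + 2}}{2} = - \frac{\left(-38\right) \frac{1}{2 + y}}{2} = \frac{19}{2 + y}$)
$\frac{1}{c{\left(91,O \right)}} = \frac{1}{19 \frac{1}{2 + 99}} = \frac{1}{19 \cdot \frac{1}{101}} = \frac{1}{\frac{19}{101}} = \frac{101}{19}$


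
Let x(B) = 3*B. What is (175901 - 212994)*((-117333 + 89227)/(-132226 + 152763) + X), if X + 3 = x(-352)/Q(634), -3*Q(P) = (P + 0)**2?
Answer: 333811268919737/2063742593 ≈ 1.6175e+5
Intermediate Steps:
Q(P) = -P**2/3 (Q(P) = -(P + 0)**2/3 = -P**2/3)
X = -300675/100489 (X = -3 + (3*(-352))/((-1/3*634**2)) = -3 - 1056/((-1/3*401956)) = -3 - 1056/(-401956/3) = -3 - 1056*(-3/401956) = -3 + 792/100489 = -300675/100489 ≈ -2.9921)
(175901 - 212994)*((-117333 + 89227)/(-132226 + 152763) + X) = (175901 - 212994)*((-117333 + 89227)/(-132226 + 152763) - 300675/100489) = -37093*(-28106/20537 - 300675/100489) = -37093*(-8999306309/2063742593) = 333811268919737/2063742593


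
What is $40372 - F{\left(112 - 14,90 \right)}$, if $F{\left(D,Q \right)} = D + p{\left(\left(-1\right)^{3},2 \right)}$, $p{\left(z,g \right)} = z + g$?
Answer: $40273$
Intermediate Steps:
$p{\left(z,g \right)} = g + z$
$F{\left(D,Q \right)} = 1 + D$ ($F{\left(D,Q \right)} = D + \left(2 + \left(-1\right)^{3}\right) = D + \left(2 - 1\right) = D + 1 = 1 + D$)
$40372 - F{\left(112 - 14,90 \right)} = 40372 - \left(1 + \left(112 - 14\right)\right) = 40372 - \left(1 + 98\right) = 40372 - 99 = 40273$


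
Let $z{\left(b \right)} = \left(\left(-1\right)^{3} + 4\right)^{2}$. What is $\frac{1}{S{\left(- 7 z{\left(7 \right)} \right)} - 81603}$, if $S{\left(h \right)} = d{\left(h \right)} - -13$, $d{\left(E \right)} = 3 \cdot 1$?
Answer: $- \frac{1}{81587} \approx -1.2257 \cdot 10^{-5}$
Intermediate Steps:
$d{\left(E \right)} = 3$
$z{\left(b \right)} = 9$ ($z{\left(b \right)} = \left(-1 + 4\right)^{2} = 3^{2} = 9$)
$S{\left(h \right)} = 16$ ($S{\left(h \right)} = 3 - -13 = 3 + 13 = 16$)
$\frac{1}{S{\left(- 7 z{\left(7 \right)} \right)} - 81603} = \frac{1}{16 - 81603} = \frac{1}{-81587} = - \frac{1}{81587}$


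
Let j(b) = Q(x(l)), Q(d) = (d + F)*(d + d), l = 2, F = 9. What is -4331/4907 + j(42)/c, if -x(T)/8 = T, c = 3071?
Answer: -12201333/15069397 ≈ -0.80968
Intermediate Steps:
x(T) = -8*T
Q(d) = 2*d*(9 + d) (Q(d) = (d + 9)*(d + d) = (9 + d)*(2*d) = 2*d*(9 + d))
j(b) = 224 (j(b) = 2*(-8*2)*(9 - 8*2) = 2*(-16)*(9 - 16) = 2*(-16)*(-7) = 224)
-4331/4907 + j(42)/c = -4331/4907 + 224/3071 = -12201333/15069397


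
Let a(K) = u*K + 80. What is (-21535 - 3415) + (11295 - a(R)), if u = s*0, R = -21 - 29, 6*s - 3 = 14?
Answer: -13735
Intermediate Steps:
s = 17/6 (s = 1/2 + (1/6)*14 = 1/2 + 7/3 = 17/6 ≈ 2.8333)
R = -50
u = 0 (u = (17/6)*0 = 0)
a(K) = 80 (a(K) = 0*K + 80 = 0 + 80 = 80)
(-21535 - 3415) + (11295 - a(R)) = (-21535 - 3415) + (11295 - 1*80) = -24950 + (11295 - 80) = -24950 + 11215 = -13735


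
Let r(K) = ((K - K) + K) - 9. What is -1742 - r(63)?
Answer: -1796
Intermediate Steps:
r(K) = -9 + K (r(K) = (0 + K) - 9 = K - 9 = -9 + K)
-1742 - r(63) = -1742 - (-9 + 63) = -1742 - 1*54 = -1742 - 54 = -1796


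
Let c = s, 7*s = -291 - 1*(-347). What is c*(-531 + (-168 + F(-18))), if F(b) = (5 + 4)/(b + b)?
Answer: -5594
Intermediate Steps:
s = 8 (s = (-291 - 1*(-347))/7 = (-291 + 347)/7 = (⅐)*56 = 8)
c = 8
F(b) = 9/(2*b) (F(b) = 9/((2*b)) = 9*(1/(2*b)) = 9/(2*b))
c*(-531 + (-168 + F(-18))) = 8*(-531 + (-168 + (9/2)/(-18))) = 8*(-531 + (-168 + (9/2)*(-1/18))) = 8*(-531 + (-168 - ¼)) = 8*(-531 - 673/4) = 8*(-2797/4) = -5594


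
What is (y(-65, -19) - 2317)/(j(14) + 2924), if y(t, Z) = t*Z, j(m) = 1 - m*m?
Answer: -1082/2729 ≈ -0.39648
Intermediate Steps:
j(m) = 1 - m²
y(t, Z) = Z*t
(y(-65, -19) - 2317)/(j(14) + 2924) = (-19*(-65) - 2317)/((1 - 1*14²) + 2924) = (1235 - 2317)/((1 - 1*196) + 2924) = -1082/((1 - 196) + 2924) = -1082/(-195 + 2924) = -1082/2729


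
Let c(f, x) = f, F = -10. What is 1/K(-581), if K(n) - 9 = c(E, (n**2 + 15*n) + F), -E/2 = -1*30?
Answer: 1/69 ≈ 0.014493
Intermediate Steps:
E = 60 (E = -(-2)*30 = -2*(-30) = 60)
K(n) = 69 (K(n) = 9 + 60 = 69)
1/K(-581) = 1/69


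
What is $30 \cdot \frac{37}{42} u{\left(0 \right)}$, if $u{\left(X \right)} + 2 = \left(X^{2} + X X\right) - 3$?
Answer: $- \frac{925}{7} \approx -132.14$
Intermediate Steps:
$u{\left(X \right)} = -5 + 2 X^{2}$ ($u{\left(X \right)} = -2 - \left(3 - X^{2} - X X\right) = -2 + \left(\left(X^{2} + X^{2}\right) - 3\right) = -2 + \left(2 X^{2} - 3\right) = -2 + \left(-3 + 2 X^{2}\right) = -5 + 2 X^{2}$)
$30 \cdot \frac{37}{42} u{\left(0 \right)} = 30 \cdot \frac{37}{42} \left(-5 + 2 \cdot 0^{2}\right) = 30 \cdot 37 \cdot \frac{1}{42} \left(-5 + 2 \cdot 0\right) = 30 \cdot \frac{37}{42} \left(-5 + 0\right) = \frac{185}{7} \left(-5\right) = - \frac{925}{7}$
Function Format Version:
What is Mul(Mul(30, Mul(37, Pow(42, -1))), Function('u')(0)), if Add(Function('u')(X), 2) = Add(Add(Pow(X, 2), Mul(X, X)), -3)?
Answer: Rational(-925, 7) ≈ -132.14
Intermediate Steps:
Function('u')(X) = Add(-5, Mul(2, Pow(X, 2))) (Function('u')(X) = Add(-2, Add(Add(Pow(X, 2), Mul(X, X)), -3)) = Add(-2, Add(Add(Pow(X, 2), Pow(X, 2)), -3)) = Add(-2, Add(Mul(2, Pow(X, 2)), -3)) = Add(-2, Add(-3, Mul(2, Pow(X, 2)))) = Add(-5, Mul(2, Pow(X, 2))))
Mul(Mul(30, Mul(37, Pow(42, -1))), Function('u')(0)) = Mul(Mul(30, Mul(37, Pow(42, -1))), Add(-5, Mul(2, Pow(0, 2)))) = Mul(Mul(30, Mul(37, Rational(1, 42))), Add(-5, Mul(2, 0))) = Mul(Mul(30, Rational(37, 42)), Add(-5, 0)) = Mul(Rational(185, 7), -5) = Rational(-925, 7)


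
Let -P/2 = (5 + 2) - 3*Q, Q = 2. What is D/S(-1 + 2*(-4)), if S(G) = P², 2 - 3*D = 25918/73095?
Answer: 30068/219285 ≈ 0.13712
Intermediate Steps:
P = -2 (P = -2*((5 + 2) - 3*2) = -2*(7 - 6) = -2*1 = -2)
D = 120272/219285 (D = ⅔ - 25918/(3*73095) = ⅔ - ⅓*25918/73095 = ⅔ - 25918/219285 = 120272/219285 ≈ 0.54847)
S(G) = 4 (S(G) = (-2)² = 4)
D/S(-1 + 2*(-4)) = (120272/219285)/4 = (120272/219285)*(¼) = 30068/219285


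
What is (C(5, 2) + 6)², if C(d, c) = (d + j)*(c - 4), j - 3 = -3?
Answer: 16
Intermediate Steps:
j = 0 (j = 3 - 3 = 0)
C(d, c) = d*(-4 + c) (C(d, c) = (d + 0)*(c - 4) = d*(-4 + c))
(C(5, 2) + 6)² = (5*(-4 + 2) + 6)² = (5*(-2) + 6)² = (-10 + 6)² = (-4)² = 16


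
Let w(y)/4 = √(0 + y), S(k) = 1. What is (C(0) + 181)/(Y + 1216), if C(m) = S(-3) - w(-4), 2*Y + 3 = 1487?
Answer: 91/979 - 4*I/979 ≈ 0.092952 - 0.0040858*I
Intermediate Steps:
Y = 742 (Y = -3/2 + (½)*1487 = -3/2 + 1487/2 = 742)
w(y) = 4*√y (w(y) = 4*√(0 + y) = 4*√y)
C(m) = 1 - 8*I (C(m) = 1 - 4*√(-4) = 1 - 4*2*I = 1 - 8*I)
(C(0) + 181)/(Y + 1216) = ((1 - 8*I) + 181)/(742 + 1216) = (182 - 8*I)/1958 = (182 - 8*I)*(1/1958) = 91/979 - 4*I/979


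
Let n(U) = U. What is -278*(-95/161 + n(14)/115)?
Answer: 104806/805 ≈ 130.19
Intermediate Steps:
-278*(-95/161 + n(14)/115) = -278*(-95/161 + 14/115) = -278*(-377/805) = 104806/805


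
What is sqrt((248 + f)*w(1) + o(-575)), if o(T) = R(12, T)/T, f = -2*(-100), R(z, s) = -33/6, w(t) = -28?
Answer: I*sqrt(663577094)/230 ≈ 112.0*I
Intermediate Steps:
R(z, s) = -11/2 (R(z, s) = -33*1/6 = -11/2)
f = 200
o(T) = -11/(2*T)
sqrt((248 + f)*w(1) + o(-575)) = sqrt((248 + 200)*(-28) - 11/2/(-575)) = sqrt(448*(-28) - 11/2*(-1/575)) = sqrt(-12544 + 11/1150) = sqrt(-14425589/1150) = I*sqrt(663577094)/230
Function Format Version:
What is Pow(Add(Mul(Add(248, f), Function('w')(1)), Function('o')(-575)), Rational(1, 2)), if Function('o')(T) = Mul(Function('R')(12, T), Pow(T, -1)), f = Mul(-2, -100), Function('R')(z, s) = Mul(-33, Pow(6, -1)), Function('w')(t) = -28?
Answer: Mul(Rational(1, 230), I, Pow(663577094, Rational(1, 2))) ≈ Mul(112.00, I)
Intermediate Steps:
Function('R')(z, s) = Rational(-11, 2) (Function('R')(z, s) = Mul(-33, Rational(1, 6)) = Rational(-11, 2))
f = 200
Function('o')(T) = Mul(Rational(-11, 2), Pow(T, -1))
Pow(Add(Mul(Add(248, f), Function('w')(1)), Function('o')(-575)), Rational(1, 2)) = Pow(Add(Mul(Add(248, 200), -28), Mul(Rational(-11, 2), Pow(-575, -1))), Rational(1, 2)) = Pow(Add(Mul(448, -28), Mul(Rational(-11, 2), Rational(-1, 575))), Rational(1, 2)) = Pow(Add(-12544, Rational(11, 1150)), Rational(1, 2)) = Pow(Rational(-14425589, 1150), Rational(1, 2)) = Mul(Rational(1, 230), I, Pow(663577094, Rational(1, 2)))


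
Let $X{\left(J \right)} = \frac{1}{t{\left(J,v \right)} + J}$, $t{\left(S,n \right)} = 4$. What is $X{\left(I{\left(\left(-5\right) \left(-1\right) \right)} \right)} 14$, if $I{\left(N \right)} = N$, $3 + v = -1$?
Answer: $\frac{14}{9} \approx 1.5556$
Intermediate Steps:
$v = -4$ ($v = -3 - 1 = -4$)
$X{\left(J \right)} = \frac{1}{4 + J}$
$X{\left(I{\left(\left(-5\right) \left(-1\right) \right)} \right)} 14 = \frac{1}{4 - -5} \cdot 14 = \frac{1}{4 + 5} \cdot 14 = \frac{1}{9} \cdot 14 = \frac{14}{9}$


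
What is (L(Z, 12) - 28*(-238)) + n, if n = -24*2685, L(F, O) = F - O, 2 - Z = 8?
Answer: -57794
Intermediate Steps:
Z = -6 (Z = 2 - 1*8 = 2 - 8 = -6)
n = -64440
(L(Z, 12) - 28*(-238)) + n = ((-6 - 1*12) - 28*(-238)) - 64440 = ((-6 - 12) + 6664) - 64440 = (-18 + 6664) - 64440 = 6646 - 64440 = -57794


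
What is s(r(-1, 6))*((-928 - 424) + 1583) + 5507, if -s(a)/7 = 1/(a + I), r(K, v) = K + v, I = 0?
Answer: 25918/5 ≈ 5183.6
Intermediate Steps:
s(a) = -7/a (s(a) = -7/(a + 0) = -7/a)
s(r(-1, 6))*((-928 - 424) + 1583) + 5507 = (-7/(-1 + 6))*((-928 - 424) + 1583) + 5507 = (-7/5)*(-1352 + 1583) + 5507 = -7*1/5*231 + 5507 = -7/5*231 + 5507 = -1617/5 + 5507 = 25918/5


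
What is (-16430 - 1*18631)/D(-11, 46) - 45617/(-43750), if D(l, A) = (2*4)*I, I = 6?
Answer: -255288189/350000 ≈ -729.39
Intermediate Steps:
D(l, A) = 48 (D(l, A) = (2*4)*6 = 8*6 = 48)
(-16430 - 1*18631)/D(-11, 46) - 45617/(-43750) = (-16430 - 1*18631)/48 - 45617/(-43750) = (-16430 - 18631)*(1/48) - 45617*(-1/43750) = -35061*1/48 + 45617/43750 = -11687/16 + 45617/43750 = -255288189/350000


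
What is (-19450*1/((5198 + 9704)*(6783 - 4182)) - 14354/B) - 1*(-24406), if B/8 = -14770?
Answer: 27944359635703507/1144973413080 ≈ 24406.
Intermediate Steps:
B = -118160 (B = 8*(-14770) = -118160)
(-19450*1/((5198 + 9704)*(6783 - 4182)) - 14354/B) - 1*(-24406) = (-19450*1/((5198 + 9704)*(6783 - 4182)) - 14354/(-118160)) - 1*(-24406) = (-19450/(14902*2601) - 14354*(-1/118160)) + 24406 = (-19450/38760102 + 7177/59080) + 24406 = (-19450*1/38760102 + 7177/59080) + 24406 = (-9725/19380051 + 7177/59080) + 24406 = 138516073027/1144973413080 + 24406 = 27944359635703507/1144973413080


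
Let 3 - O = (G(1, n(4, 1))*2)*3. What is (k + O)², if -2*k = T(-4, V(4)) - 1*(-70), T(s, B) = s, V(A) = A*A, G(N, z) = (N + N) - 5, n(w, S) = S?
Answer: 144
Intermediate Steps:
G(N, z) = -5 + 2*N (G(N, z) = 2*N - 5 = -5 + 2*N)
V(A) = A²
O = 21 (O = 3 - (-5 + 2*1)*2*3 = 3 - (-5 + 2)*2*3 = 3 - (-3*2)*3 = 3 - (-6)*3 = 3 - 1*(-18) = 3 + 18 = 21)
k = -33 (k = -(-4 - 1*(-70))/2 = -(-4 + 70)/2 = -½*66 = -33)
(k + O)² = (-33 + 21)² = (-12)² = 144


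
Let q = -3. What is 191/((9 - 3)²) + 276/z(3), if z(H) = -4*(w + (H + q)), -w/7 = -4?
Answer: 179/63 ≈ 2.8413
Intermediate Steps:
w = 28 (w = -7*(-4) = 28)
z(H) = -100 - 4*H (z(H) = -4*(28 + (H - 3)) = -4*(28 + (-3 + H)) = -4*(25 + H) = -100 - 4*H)
191/((9 - 3)²) + 276/z(3) = 191/((9 - 3)²) + 276/(-100 - 4*3) = 191/(6²) + 276/(-100 - 12) = 191/36 + 276/(-112) = 191*(1/36) + 276*(-1/112) = 191/36 - 69/28 = 179/63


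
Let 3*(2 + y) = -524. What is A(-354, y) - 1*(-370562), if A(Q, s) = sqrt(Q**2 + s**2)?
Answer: 370562 + 2*sqrt(352186)/3 ≈ 3.7096e+5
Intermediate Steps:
y = -530/3 (y = -2 + (1/3)*(-524) = -2 - 524/3 = -530/3 ≈ -176.67)
A(-354, y) - 1*(-370562) = sqrt((-354)**2 + (-530/3)**2) - 1*(-370562) = sqrt(125316 + 280900/9) + 370562 = sqrt(1408744/9) + 370562 = 2*sqrt(352186)/3 + 370562 = 370562 + 2*sqrt(352186)/3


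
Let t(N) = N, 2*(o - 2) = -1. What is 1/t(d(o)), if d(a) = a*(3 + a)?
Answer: 4/27 ≈ 0.14815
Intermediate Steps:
o = 3/2 (o = 2 + (1/2)*(-1) = 2 - 1/2 = 3/2 ≈ 1.5000)
1/t(d(o)) = 1/(3*(3 + 3/2)/2) = 1/((3/2)*(9/2)) = 1/(27/4) = 4/27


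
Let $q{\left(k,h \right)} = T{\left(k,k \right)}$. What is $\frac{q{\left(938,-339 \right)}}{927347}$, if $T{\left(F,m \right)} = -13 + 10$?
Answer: $- \frac{3}{927347} \approx -3.235 \cdot 10^{-6}$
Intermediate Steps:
$T{\left(F,m \right)} = -3$
$q{\left(k,h \right)} = -3$
$\frac{q{\left(938,-339 \right)}}{927347} = - \frac{3}{927347}$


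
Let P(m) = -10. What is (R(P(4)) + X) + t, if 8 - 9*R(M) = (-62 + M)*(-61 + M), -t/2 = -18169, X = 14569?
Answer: 453059/9 ≈ 50340.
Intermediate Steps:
t = 36338 (t = -2*(-18169) = 36338)
R(M) = 8/9 - (-62 + M)*(-61 + M)/9
(R(P(4)) + X) + t = ((-1258/3 - ⅑*(-10)² + (41/3)*(-10)) + 14569) + 36338 = ((-1258/3 - ⅑*100 - 410/3) + 14569) + 36338 = ((-1258/3 - 100/9 - 410/3) + 14569) + 36338 = (-5104/9 + 14569) + 36338 = 126017/9 + 36338 = 453059/9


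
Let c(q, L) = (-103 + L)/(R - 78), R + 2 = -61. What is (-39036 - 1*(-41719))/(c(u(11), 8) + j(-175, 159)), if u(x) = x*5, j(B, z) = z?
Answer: 378303/22514 ≈ 16.803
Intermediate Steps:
R = -63 (R = -2 - 61 = -63)
u(x) = 5*x
c(q, L) = 103/141 - L/141 (c(q, L) = (-103 + L)/(-63 - 78) = (-103 + L)/(-141) = (-103 + L)*(-1/141) = 103/141 - L/141)
(-39036 - 1*(-41719))/(c(u(11), 8) + j(-175, 159)) = (-39036 - 1*(-41719))/((103/141 - 1/141*8) + 159) = (-39036 + 41719)/((103/141 - 8/141) + 159) = 2683/(95/141 + 159) = 2683/(22514/141) = 2683*(141/22514) = 378303/22514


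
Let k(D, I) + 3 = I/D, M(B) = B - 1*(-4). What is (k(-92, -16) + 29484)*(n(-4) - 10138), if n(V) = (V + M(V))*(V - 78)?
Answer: -6651837270/23 ≈ -2.8921e+8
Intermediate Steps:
M(B) = 4 + B (M(B) = B + 4 = 4 + B)
n(V) = (-78 + V)*(4 + 2*V) (n(V) = (V + (4 + V))*(V - 78) = (4 + 2*V)*(-78 + V) = (-78 + V)*(4 + 2*V))
k(D, I) = -3 + I/D
(k(-92, -16) + 29484)*(n(-4) - 10138) = ((-3 - 16/(-92)) + 29484)*((-312 - 152*(-4) + 2*(-4)**2) - 10138) = ((-3 - 16*(-1/92)) + 29484)*((-312 + 608 + 2*16) - 10138) = ((-3 + 4/23) + 29484)*((-312 + 608 + 32) - 10138) = (-65/23 + 29484)*(328 - 10138) = (678067/23)*(-9810) = -6651837270/23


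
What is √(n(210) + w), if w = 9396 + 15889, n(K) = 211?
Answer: 2*√6374 ≈ 159.67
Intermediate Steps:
w = 25285
√(n(210) + w) = √(211 + 25285) = √25496 = 2*√6374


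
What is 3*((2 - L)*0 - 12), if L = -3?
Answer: -36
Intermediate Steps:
3*((2 - L)*0 - 12) = 3*((2 - 1*(-3))*0 - 12) = 3*((2 + 3)*0 - 12) = 3*(5*0 - 12) = 3*(0 - 12) = 3*(-12) = -36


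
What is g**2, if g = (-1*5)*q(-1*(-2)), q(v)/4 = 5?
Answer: 10000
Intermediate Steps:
q(v) = 20 (q(v) = 4*5 = 20)
g = -100 (g = -1*5*20 = -5*20 = -100)
g**2 = (-100)**2 = 10000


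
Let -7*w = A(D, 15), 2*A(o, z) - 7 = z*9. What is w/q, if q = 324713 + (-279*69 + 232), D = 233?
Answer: -71/2139858 ≈ -3.3180e-5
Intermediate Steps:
A(o, z) = 7/2 + 9*z/2 (A(o, z) = 7/2 + (z*9)/2 = 7/2 + (9*z)/2 = 7/2 + 9*z/2)
q = 305694 (q = 324713 + (-19251 + 232) = 324713 - 19019 = 305694)
w = -71/7 (w = -(7/2 + (9/2)*15)/7 = -(7/2 + 135/2)/7 = -⅐*71 = -71/7 ≈ -10.143)
w/q = -71/7/305694 = -71/7*1/305694 = -71/2139858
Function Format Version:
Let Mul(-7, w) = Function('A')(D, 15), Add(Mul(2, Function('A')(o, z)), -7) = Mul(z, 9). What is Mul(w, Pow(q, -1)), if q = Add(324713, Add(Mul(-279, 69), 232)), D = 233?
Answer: Rational(-71, 2139858) ≈ -3.3180e-5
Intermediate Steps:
Function('A')(o, z) = Add(Rational(7, 2), Mul(Rational(9, 2), z)) (Function('A')(o, z) = Add(Rational(7, 2), Mul(Rational(1, 2), Mul(z, 9))) = Add(Rational(7, 2), Mul(Rational(1, 2), Mul(9, z))) = Add(Rational(7, 2), Mul(Rational(9, 2), z)))
q = 305694 (q = Add(324713, Add(-19251, 232)) = Add(324713, -19019) = 305694)
w = Rational(-71, 7) (w = Mul(Rational(-1, 7), Add(Rational(7, 2), Mul(Rational(9, 2), 15))) = Mul(Rational(-1, 7), Add(Rational(7, 2), Rational(135, 2))) = Mul(Rational(-1, 7), 71) = Rational(-71, 7) ≈ -10.143)
Mul(w, Pow(q, -1)) = Mul(Rational(-71, 7), Pow(305694, -1)) = Mul(Rational(-71, 7), Rational(1, 305694)) = Rational(-71, 2139858)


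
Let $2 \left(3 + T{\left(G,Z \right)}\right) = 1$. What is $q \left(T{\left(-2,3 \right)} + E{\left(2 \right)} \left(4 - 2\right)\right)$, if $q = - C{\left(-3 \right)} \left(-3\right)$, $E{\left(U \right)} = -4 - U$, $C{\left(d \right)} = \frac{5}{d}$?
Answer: $\frac{145}{2} \approx 72.5$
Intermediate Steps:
$T{\left(G,Z \right)} = - \frac{5}{2}$ ($T{\left(G,Z \right)} = -3 + \frac{1}{2} \cdot 1 = -3 + \frac{1}{2} = - \frac{5}{2}$)
$q = -5$ ($q = - \frac{5}{-3} \left(-3\right) = - \frac{5 \left(-1\right)}{3} \left(-3\right) = \left(-1\right) \left(- \frac{5}{3}\right) \left(-3\right) = \frac{5}{3} \left(-3\right) = -5$)
$q \left(T{\left(-2,3 \right)} + E{\left(2 \right)} \left(4 - 2\right)\right) = - 5 \left(- \frac{5}{2} + \left(-4 - 2\right) \left(4 - 2\right)\right) = - 5 \left(- \frac{5}{2} + \left(-4 - 2\right) 2\right) = - 5 \left(- \frac{5}{2} - 12\right) = \left(-5\right) \left(- \frac{29}{2}\right) = \frac{145}{2}$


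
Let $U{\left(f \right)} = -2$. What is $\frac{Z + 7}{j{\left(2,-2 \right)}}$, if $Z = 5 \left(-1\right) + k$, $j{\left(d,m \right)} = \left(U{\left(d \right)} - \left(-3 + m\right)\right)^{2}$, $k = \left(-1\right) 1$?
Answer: $\frac{1}{9} \approx 0.11111$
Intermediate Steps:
$k = -1$
$j{\left(d,m \right)} = \left(1 - m\right)^{2}$ ($j{\left(d,m \right)} = \left(-2 - \left(-3 + m\right)\right)^{2} = \left(1 - m\right)^{2}$)
$Z = -6$ ($Z = 5 \left(-1\right) - 1 = -5 - 1 = -6$)
$\frac{Z + 7}{j{\left(2,-2 \right)}} = \frac{-6 + 7}{\left(-1 - 2\right)^{2}} = \frac{1}{\left(-3\right)^{2}} \cdot 1 = \frac{1}{9} \cdot 1 = \frac{1}{9}$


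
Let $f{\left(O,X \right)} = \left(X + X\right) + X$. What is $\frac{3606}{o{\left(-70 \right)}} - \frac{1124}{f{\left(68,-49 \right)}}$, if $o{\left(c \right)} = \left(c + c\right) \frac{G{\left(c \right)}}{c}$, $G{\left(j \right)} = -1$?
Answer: $- \frac{263917}{147} \approx -1795.4$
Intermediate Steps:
$f{\left(O,X \right)} = 3 X$ ($f{\left(O,X \right)} = 2 X + X = 3 X$)
$o{\left(c \right)} = -2$ ($o{\left(c \right)} = \left(c + c\right) \left(- \frac{1}{c}\right) = 2 c \left(- \frac{1}{c}\right) = -2$)
$\frac{3606}{o{\left(-70 \right)}} - \frac{1124}{f{\left(68,-49 \right)}} = \frac{3606}{-2} - \frac{1124}{3 \left(-49\right)} = 3606 \left(- \frac{1}{2}\right) - \frac{1124}{-147} = -1803 - - \frac{1124}{147} = -1803 + \frac{1124}{147} = - \frac{263917}{147}$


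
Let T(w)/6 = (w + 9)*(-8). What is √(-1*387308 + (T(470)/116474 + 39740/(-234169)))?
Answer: 4*I*√4501877660945849256490249/13637300053 ≈ 622.34*I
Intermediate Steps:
T(w) = -432 - 48*w (T(w) = 6*((w + 9)*(-8)) = 6*((9 + w)*(-8)) = 6*(-72 - 8*w) = -432 - 48*w)
√(-1*387308 + (T(470)/116474 + 39740/(-234169))) = √(-1*387308 + ((-432 - 48*470)/116474 + 39740/(-234169))) = √(-387308 + ((-432 - 22560)*(1/116474) + 39740*(-1/234169))) = √(-387308 + (-22992*1/116474 - 39740/234169)) = √(-387308 + (-11496/58237 - 39740/234169)) = √(-387308 - 5006345204/13637300053) = √(-5281840415272528/13637300053) = 4*I*√4501877660945849256490249/13637300053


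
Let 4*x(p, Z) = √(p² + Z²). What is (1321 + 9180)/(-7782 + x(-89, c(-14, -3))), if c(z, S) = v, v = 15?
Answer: -653750256/484472119 - 21002*√8146/484472119 ≈ -1.3533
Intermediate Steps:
c(z, S) = 15
x(p, Z) = √(Z² + p²)/4 (x(p, Z) = √(p² + Z²)/4 = √(Z² + p²)/4)
(1321 + 9180)/(-7782 + x(-89, c(-14, -3))) = (1321 + 9180)/(-7782 + √(15² + (-89)²)/4) = 10501/(-7782 + √(225 + 7921)/4) = 10501/(-7782 + √8146/4)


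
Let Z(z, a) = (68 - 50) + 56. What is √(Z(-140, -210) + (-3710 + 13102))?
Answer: √9466 ≈ 97.293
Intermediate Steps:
Z(z, a) = 74 (Z(z, a) = 18 + 56 = 74)
√(Z(-140, -210) + (-3710 + 13102)) = √(74 + (-3710 + 13102)) = √(74 + 9392) = √9466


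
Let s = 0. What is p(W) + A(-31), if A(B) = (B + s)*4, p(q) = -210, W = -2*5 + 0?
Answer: -334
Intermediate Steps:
W = -10 (W = -10 + 0 = -10)
A(B) = 4*B (A(B) = (B + 0)*4 = B*4 = 4*B)
p(W) + A(-31) = -210 + 4*(-31) = -210 - 124 = -334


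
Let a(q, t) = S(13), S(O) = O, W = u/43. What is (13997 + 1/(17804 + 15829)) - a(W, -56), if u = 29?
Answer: 470323873/33633 ≈ 13984.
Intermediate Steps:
W = 29/43 ≈ 0.67442
a(q, t) = 13
(13997 + 1/(17804 + 15829)) - a(W, -56) = (13997 + 1/(17804 + 15829)) - 1*13 = (13997 + 1/33633) - 13 = 470761102/33633 - 13 = 470323873/33633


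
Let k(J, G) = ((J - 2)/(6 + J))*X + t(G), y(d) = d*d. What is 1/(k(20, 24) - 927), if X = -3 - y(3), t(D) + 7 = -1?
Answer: -13/12263 ≈ -0.0010601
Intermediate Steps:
y(d) = d²
t(D) = -8 (t(D) = -7 - 1 = -8)
X = -12 (X = -3 - 1*3² = -3 - 1*9 = -3 - 9 = -12)
k(J, G) = -8 - 12*(-2 + J)/(6 + J) (k(J, G) = ((J - 2)/(6 + J))*(-12) - 8 = ((-2 + J)/(6 + J))*(-12) - 8 = -12*(-2 + J)/(6 + J) - 8 = -8 - 12*(-2 + J)/(6 + J))
1/(k(20, 24) - 927) = 1/(4*(-6 - 5*20)/(6 + 20) - 927) = 1/(4*(-6 - 100)/26 - 927) = 1/(4*(1/26)*(-106) - 927) = 1/(-212/13 - 927) = 1/(-12263/13) = -13/12263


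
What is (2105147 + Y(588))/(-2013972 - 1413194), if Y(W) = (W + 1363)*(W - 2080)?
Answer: 805745/3427166 ≈ 0.23511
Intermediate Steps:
Y(W) = (-2080 + W)*(1363 + W) (Y(W) = (1363 + W)*(-2080 + W) = (-2080 + W)*(1363 + W))
(2105147 + Y(588))/(-2013972 - 1413194) = (2105147 + (-2835040 + 588**2 - 717*588))/(-2013972 - 1413194) = (2105147 + (-2835040 + 345744 - 421596))/(-3427166) = (2105147 - 2910892)*(-1/3427166) = -805745*(-1/3427166) = 805745/3427166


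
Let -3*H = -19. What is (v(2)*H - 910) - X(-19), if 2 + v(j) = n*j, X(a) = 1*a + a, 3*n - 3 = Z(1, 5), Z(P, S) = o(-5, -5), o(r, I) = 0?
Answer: -872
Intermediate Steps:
Z(P, S) = 0
n = 1 (n = 1 + (1/3)*0 = 1 + 0 = 1)
H = 19/3 (H = -1/3*(-19) = 19/3 ≈ 6.3333)
X(a) = 2*a (X(a) = a + a = 2*a)
v(j) = -2 + j (v(j) = -2 + 1*j = -2 + j)
(v(2)*H - 910) - X(-19) = ((-2 + 2)*(19/3) - 910) - 2*(-19) = (0*(19/3) - 910) - 1*(-38) = (0 - 910) + 38 = -910 + 38 = -872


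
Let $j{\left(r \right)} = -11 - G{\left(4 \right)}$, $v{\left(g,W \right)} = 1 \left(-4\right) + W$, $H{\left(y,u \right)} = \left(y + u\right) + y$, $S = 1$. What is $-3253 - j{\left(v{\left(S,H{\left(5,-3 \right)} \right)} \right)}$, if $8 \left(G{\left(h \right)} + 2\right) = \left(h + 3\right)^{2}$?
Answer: $- \frac{25903}{8} \approx -3237.9$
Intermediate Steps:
$G{\left(h \right)} = -2 + \frac{\left(3 + h\right)^{2}}{8}$ ($G{\left(h \right)} = -2 + \frac{\left(h + 3\right)^{2}}{8} = -2 + \frac{\left(3 + h\right)^{2}}{8}$)
$H{\left(y,u \right)} = u + 2 y$ ($H{\left(y,u \right)} = \left(u + y\right) + y = u + 2 y$)
$v{\left(g,W \right)} = -4 + W$
$j{\left(r \right)} = - \frac{121}{8}$ ($j{\left(r \right)} = -11 - \left(-2 + \frac{\left(3 + 4\right)^{2}}{8}\right) = -11 - \left(-2 + \frac{7^{2}}{8}\right) = -11 - \left(-2 + \frac{1}{8} \cdot 49\right) = -11 - \left(-2 + \frac{49}{8}\right) = -11 - \frac{33}{8} = - \frac{121}{8}$)
$-3253 - j{\left(v{\left(S,H{\left(5,-3 \right)} \right)} \right)} = -3253 - - \frac{121}{8} = -3253 + \frac{121}{8} = - \frac{25903}{8}$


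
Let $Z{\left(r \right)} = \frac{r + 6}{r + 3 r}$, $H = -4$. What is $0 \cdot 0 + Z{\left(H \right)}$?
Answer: $- \frac{1}{8} \approx -0.125$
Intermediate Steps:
$Z{\left(r \right)} = \frac{6 + r}{4 r}$
$0 \cdot 0 + Z{\left(H \right)} = 0 \cdot 0 + \frac{6 - 4}{4 \left(-4\right)} = 0 + \frac{1}{4} \left(- \frac{1}{4}\right) 2 = 0 - \frac{1}{8} = - \frac{1}{8}$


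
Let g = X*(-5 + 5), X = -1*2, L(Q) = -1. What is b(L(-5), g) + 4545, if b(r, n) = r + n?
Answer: 4544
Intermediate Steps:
X = -2
g = 0 (g = -2*(-5 + 5) = -2*0 = 0)
b(r, n) = n + r
b(L(-5), g) + 4545 = (0 - 1) + 4545 = -1 + 4545 = 4544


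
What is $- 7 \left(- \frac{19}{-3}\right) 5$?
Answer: $- \frac{665}{3} \approx -221.67$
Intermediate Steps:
$- 7 \left(- \frac{19}{-3}\right) 5 = - 7 \left(\left(-19\right) \left(- \frac{1}{3}\right)\right) 5 = \left(-7\right) \frac{19}{3} \cdot 5 = \left(- \frac{133}{3}\right) 5 = - \frac{665}{3}$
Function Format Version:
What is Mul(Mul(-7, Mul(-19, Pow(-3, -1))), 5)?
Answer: Rational(-665, 3) ≈ -221.67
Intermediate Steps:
Mul(Mul(-7, Mul(-19, Pow(-3, -1))), 5) = Mul(Mul(-7, Mul(-19, Rational(-1, 3))), 5) = Mul(Mul(-7, Rational(19, 3)), 5) = Mul(Rational(-133, 3), 5) = Rational(-665, 3)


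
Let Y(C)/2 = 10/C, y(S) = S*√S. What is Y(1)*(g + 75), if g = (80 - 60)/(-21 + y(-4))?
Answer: 149820/101 + 640*I/101 ≈ 1483.4 + 6.3366*I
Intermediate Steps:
y(S) = S^(3/2)
Y(C) = 20/C (Y(C) = 2*(10/C) = 20/C)
g = 4*(-21 + 8*I)/101 (g = (80 - 60)/(-21 + (-4)^(3/2)) = 20/(-21 - 8*I) = 20*((-21 + 8*I)/505) = 4*(-21 + 8*I)/101 ≈ -0.83168 + 0.31683*I)
Y(1)*(g + 75) = (20/1)*((-84/101 + 32*I/101) + 75) = (20*1)*(7491/101 + 32*I/101) = 20*(7491/101 + 32*I/101) = 149820/101 + 640*I/101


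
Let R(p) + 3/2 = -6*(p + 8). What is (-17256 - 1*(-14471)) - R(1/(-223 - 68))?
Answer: -530691/194 ≈ -2735.5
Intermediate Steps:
R(p) = -99/2 - 6*p (R(p) = -3/2 - 6*(p + 8) = -3/2 - 6*(8 + p) = -3/2 + (-48 - 6*p) = -99/2 - 6*p)
(-17256 - 1*(-14471)) - R(1/(-223 - 68)) = (-17256 - 1*(-14471)) - (-99/2 - 6/(-223 - 68)) = (-17256 + 14471) - (-99/2 - 6/(-291)) = -2785 - (-99/2 - 6*(-1/291)) = -2785 - (-99/2 + 2/97) = -2785 - 1*(-9599/194) = -2785 + 9599/194 = -530691/194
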